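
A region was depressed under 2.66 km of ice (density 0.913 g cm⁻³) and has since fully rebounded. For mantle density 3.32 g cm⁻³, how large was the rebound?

0.732 km

Removing the load lets mantle flow back in; uplift u satisfies ρ_ice t = ρ_m u.
u = t ρ_ice/ρ_m = 2.66 km × 0.913/3.32 = 0.732 km.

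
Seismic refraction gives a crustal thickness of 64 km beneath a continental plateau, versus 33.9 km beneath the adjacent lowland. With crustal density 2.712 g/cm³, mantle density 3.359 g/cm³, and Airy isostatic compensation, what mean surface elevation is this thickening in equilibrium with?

5.8 km

Excess crust Δ = 64 km − 33.9 km = 30.1 km, split between elevation h and root r with h + r = Δ.
Airy balance ρ_c h = (ρ_m − ρ_c) r gives r = h ρ_c/(ρ_m − ρ_c), so h (1 + ρ_c/(ρ_m − ρ_c)) = Δ, i.e. h = Δ (ρ_m − ρ_c)/ρ_m.
h = 30.1 km × 0.647/3.359 = 5.8 km.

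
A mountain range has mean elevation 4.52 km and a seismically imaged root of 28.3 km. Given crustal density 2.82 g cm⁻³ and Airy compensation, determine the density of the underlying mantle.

Airy balance: ρ_c h = (ρ_m − ρ_c) r → ρ_m = ρ_c (1 + h/r).
ρ_m = 2.82 × (1 + 4.52 km/28.3 km) = 3.27 g cm⁻³.

3.27 g cm⁻³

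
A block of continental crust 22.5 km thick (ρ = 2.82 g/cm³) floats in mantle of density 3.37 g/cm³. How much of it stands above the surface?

Floating equilibrium: submerged depth d = t ρ_obj/ρ_fluid = 22.5 km × 2.82/3.37 = 18.83 km.
Freeboard = t − d = 22.5 km − 18.83 km = 3.67 km.

3.67 km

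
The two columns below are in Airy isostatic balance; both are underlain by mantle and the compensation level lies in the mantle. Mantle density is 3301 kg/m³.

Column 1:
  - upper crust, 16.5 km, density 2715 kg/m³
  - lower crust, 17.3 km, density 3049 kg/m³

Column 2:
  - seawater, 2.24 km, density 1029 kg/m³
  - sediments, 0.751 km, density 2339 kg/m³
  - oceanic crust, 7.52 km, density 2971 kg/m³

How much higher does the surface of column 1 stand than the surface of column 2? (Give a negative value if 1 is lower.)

1.74 km

For any compensation level in the mantle, the mantle terms cancel and isostasy reduces to e = (Σt_1 − Σt_2) − (Σ(ρt)_1 − Σ(ρt)_2) / ρ_m.
Σt_1 = 33.8 km; Σt_2 = 10.511 km; Σ(ρt)_1 = 97545.2; Σ(ρt)_2 = 26403.469 (in km·kg/m³).
e = (33.8 − 10.511) − (97545.2 − 26403.469) / 3301 = 1.74 km.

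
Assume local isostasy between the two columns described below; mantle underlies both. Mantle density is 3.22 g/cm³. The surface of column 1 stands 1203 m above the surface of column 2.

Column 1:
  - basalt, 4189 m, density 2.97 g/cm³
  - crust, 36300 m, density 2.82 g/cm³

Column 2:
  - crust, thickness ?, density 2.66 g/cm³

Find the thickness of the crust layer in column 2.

20900 m

Take the compensation level at the base of the deeper column (depth z_c below the surface of column 1) and equate Σ ρ_i t_i down to z_c; mantle fills any gap and the z_c terms cancel.
Column 1: 4189×2.97 + 36300×2.82 + (z_c − 40489)×3.22
Column 2: 1203×0 + x×2.66 + (z_c − 1203 − 0 − x)×3.22
The z_c×3.22 term appears on both sides and cancels. Collect the known terms of each column as K = Σ(ρt)_known − 3.22 × (depth of known layers): K_1 = 114807.33 − 3.22×40489 = −15567.25; K_2 = 0 − 3.22×(1203 + 0) = −3873.66.
Balance: K_1 = K_2 − x×(3.22 − 2.66), so x = (K_2 − K_1)/(3.22 − 2.66) = 11693.6/0.56 = 20900 m.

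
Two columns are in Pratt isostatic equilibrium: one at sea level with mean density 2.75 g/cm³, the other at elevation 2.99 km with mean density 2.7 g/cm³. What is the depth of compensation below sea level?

ρ_ref D = ρ (D + h) → D (ρ_ref − ρ) = ρ h.
D = ρ h/(ρ_ref − ρ) = 2.7 × 2.99 km/(2.75 − 2.7) = 161 km.

161 km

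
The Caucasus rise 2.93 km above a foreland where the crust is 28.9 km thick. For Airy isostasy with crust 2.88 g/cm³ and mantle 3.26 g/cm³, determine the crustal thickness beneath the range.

Root depth r = h ρ_c / (ρ_m − ρ_c) = 2.93 km × 2.88 / 0.38 = 22.21 km.
Total thickness = T + h + r = 28.9 km + 2.93 km + 22.21 km = 54 km.

54 km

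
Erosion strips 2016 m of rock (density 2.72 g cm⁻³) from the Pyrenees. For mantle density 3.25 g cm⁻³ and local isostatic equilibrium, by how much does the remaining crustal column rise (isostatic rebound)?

Unloading: uplift u = e ρ_c/ρ_m = 2016 m × 2.72/3.25 = 1690 m.

1690 m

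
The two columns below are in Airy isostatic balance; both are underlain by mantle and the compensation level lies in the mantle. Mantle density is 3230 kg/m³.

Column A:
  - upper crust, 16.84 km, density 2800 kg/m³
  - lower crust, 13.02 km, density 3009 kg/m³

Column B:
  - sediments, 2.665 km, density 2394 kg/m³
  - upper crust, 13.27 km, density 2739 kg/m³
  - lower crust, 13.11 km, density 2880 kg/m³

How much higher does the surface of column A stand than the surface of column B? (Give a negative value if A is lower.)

−0.995 km

For any compensation level in the mantle, the mantle terms cancel and isostasy reduces to e = (Σt_A − Σt_B) − (Σ(ρt)_A − Σ(ρt)_B) / ρ_m.
Σt_A = 29.86 km; Σt_B = 29.045 km; Σ(ρt)_A = 86329.18; Σ(ρt)_B = 80483.34 (in km·kg/m³).
e = (29.86 − 29.045) − (86329.18 − 80483.34) / 3230 = −0.995 km.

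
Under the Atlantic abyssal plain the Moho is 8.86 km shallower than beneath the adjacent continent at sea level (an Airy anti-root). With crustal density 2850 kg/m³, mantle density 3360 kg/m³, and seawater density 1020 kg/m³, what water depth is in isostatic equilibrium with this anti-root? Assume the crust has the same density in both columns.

Replacing a thickness d of crust by seawater at the top must be balanced by replacing crust with mantle at the base: d (ρ_c − ρ_w) = a (ρ_m − ρ_c).
d = a (ρ_m − ρ_c)/(ρ_c − ρ_w) = 8.86 km × 510/1830 = 2.47 km.

2.47 km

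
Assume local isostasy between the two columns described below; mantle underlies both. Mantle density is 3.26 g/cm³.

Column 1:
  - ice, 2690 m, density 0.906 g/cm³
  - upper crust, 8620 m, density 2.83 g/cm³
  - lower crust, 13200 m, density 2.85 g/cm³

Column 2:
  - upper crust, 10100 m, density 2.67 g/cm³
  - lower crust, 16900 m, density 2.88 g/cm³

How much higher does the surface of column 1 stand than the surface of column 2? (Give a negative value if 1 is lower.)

942 m

For any compensation level in the mantle, the mantle terms cancel and isostasy reduces to e = (Σt_1 − Σt_2) − (Σ(ρt)_1 − Σ(ρt)_2) / ρ_m.
Σt_1 = 24510 m; Σt_2 = 27000 m; Σ(ρt)_1 = 64451.74; Σ(ρt)_2 = 75639 (in m·g/cm³).
e = (24510 − 27000) − (64451.74 − 75639) / 3.26 = 942 m.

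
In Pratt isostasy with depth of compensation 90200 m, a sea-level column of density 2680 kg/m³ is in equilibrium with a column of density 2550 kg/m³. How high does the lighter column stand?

4600 m

ρ_ref D = ρ (D + h) → h = D (ρ_ref − ρ)/ρ.
h = 90200 m × (2680 − 2550)/2550 = 4600 m.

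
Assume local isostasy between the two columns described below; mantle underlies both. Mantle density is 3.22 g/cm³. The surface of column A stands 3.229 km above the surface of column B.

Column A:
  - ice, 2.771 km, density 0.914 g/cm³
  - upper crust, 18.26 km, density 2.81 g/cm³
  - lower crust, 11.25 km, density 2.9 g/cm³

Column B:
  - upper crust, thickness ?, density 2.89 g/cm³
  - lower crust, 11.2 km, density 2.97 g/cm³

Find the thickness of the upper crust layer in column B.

Take the compensation level at the base of the deeper column (depth z_c below the surface of column A) and equate Σ ρ_i t_i down to z_c; mantle fills any gap and the z_c terms cancel.
Column A: 2.771×0.914 + 18.26×2.81 + 11.25×2.9 + (z_c − 32.281)×3.22
Column B: 3.229×0 + x×2.89 + 11.2×2.97 + (z_c − 3.229 − 11.2 − x)×3.22
The z_c×3.22 term appears on both sides and cancels. Collect the known terms of each column as K = Σ(ρt)_known − 3.22 × (depth of known layers): K_A = 86.468294 − 3.22×32.281 = −17.476526; K_B = 33.264 − 3.22×(3.229 + 11.2) = −13.19738.
Balance: K_A = K_B − x×(3.22 − 2.89), so x = (K_B − K_A)/(3.22 − 2.89) = 4.27915/0.33 = 13 km.

13 km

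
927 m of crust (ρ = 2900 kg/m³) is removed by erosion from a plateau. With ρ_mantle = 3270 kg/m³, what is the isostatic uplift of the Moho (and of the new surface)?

Unloading: uplift u = e ρ_c/ρ_m = 927 m × 2900/3270 = 822 m.

822 m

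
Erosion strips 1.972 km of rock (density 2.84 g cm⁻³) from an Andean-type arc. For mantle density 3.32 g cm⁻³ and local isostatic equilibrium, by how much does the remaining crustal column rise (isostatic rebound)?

Unloading: uplift u = e ρ_c/ρ_m = 1.972 km × 2.84/3.32 = 1.69 km.

1.69 km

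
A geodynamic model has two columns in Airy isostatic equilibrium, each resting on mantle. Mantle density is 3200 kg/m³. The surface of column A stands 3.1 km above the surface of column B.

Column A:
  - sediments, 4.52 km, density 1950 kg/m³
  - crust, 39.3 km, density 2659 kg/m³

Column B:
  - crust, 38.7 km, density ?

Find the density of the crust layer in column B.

2760 kg/m³

Take the compensation level at the base of the deeper column (depth z_c below the surface of column A) and equate Σ ρ_i t_i down to z_c; mantle fills any gap and the z_c terms cancel.
Column A: 4.52×1950 + 39.3×2659 + (z_c − 43.82)×3200
Column B: 3.1×0 + 38.7×ρ + (z_c − 3.1 − 38.7)×3200
The z_c×3200 term appears on both sides and cancels. Collect the known terms of each column as K = Σ(ρt)_known − 3200 × (depth of known layers): K_A = 113312.7 − 3200×43.82 = −26911.3; K_B = 0 − 3200×(3.1 + 38.7) = −133760.
Balance: K_A = K_B + 38.7×ρ, so ρ = (K_A − K_B)/38.7 = 106849/38.7 = 2760 kg/m³.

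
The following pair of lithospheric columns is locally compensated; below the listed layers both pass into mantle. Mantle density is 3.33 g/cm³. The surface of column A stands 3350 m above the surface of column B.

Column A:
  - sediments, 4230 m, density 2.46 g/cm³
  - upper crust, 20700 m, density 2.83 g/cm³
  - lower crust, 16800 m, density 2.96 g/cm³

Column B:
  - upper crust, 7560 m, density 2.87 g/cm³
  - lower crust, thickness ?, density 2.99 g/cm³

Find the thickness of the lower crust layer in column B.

Take the compensation level at the base of the deeper column (depth z_c below the surface of column A) and equate Σ ρ_i t_i down to z_c; mantle fills any gap and the z_c terms cancel.
Column A: 4230×2.46 + 20700×2.83 + 16800×2.96 + (z_c − 41730)×3.33
Column B: 3350×0 + 7560×2.87 + x×2.99 + (z_c − 3350 − 7560 − x)×3.33
The z_c×3.33 term appears on both sides and cancels. Collect the known terms of each column as K = Σ(ρt)_known − 3.33 × (depth of known layers): K_A = 118714.8 − 3.33×41730 = −20246.1; K_B = 21697.2 − 3.33×(3350 + 7560) = −14633.1.
Balance: K_A = K_B − x×(3.33 − 2.99), so x = (K_B − K_A)/(3.33 − 2.99) = 5613/0.34 = 16500 m.

16500 m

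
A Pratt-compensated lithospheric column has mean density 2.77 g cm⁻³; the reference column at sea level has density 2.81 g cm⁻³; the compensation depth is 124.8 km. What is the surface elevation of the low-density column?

ρ_ref D = ρ (D + h) → h = D (ρ_ref − ρ)/ρ.
h = 124.8 km × (2.81 − 2.77)/2.77 = 1.8 km.

1.8 km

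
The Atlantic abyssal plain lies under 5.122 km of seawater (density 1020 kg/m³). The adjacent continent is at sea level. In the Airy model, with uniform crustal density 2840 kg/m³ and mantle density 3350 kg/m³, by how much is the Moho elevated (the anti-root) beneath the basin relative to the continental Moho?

By Archimedes' principle applied to the lithosphere: replacing crust with seawater at the top is compensated by replacing crust with mantle at the base: d (ρ_c − ρ_w) = a (ρ_m − ρ_c).
a = d (ρ_c − ρ_w)/(ρ_m − ρ_c) = 5.122 km × 1820/510 = 18.3 km.

18.3 km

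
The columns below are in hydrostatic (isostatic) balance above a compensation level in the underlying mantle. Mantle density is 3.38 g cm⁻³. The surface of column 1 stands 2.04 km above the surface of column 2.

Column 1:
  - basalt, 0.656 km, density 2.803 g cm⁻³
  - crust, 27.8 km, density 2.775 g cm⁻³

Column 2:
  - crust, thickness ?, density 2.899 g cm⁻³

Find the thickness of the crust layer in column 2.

21.4 km

Take the compensation level at the base of the deeper column (depth z_c below the surface of column 1) and equate Σ ρ_i t_i down to z_c; mantle fills any gap and the z_c terms cancel.
Column 1: 0.656×2.803 + 27.8×2.775 + (z_c − 28.456)×3.38
Column 2: 2.04×0 + x×2.899 + (z_c − 2.04 − 0 − x)×3.38
The z_c×3.38 term appears on both sides and cancels. Collect the known terms of each column as K = Σ(ρt)_known − 3.38 × (depth of known layers): K_1 = 78.983768 − 3.38×28.456 = −17.197512; K_2 = 0 − 3.38×(2.04 + 0) = −6.8952.
Balance: K_1 = K_2 − x×(3.38 − 2.899), so x = (K_2 − K_1)/(3.38 − 2.899) = 10.3023/0.481 = 21.4 km.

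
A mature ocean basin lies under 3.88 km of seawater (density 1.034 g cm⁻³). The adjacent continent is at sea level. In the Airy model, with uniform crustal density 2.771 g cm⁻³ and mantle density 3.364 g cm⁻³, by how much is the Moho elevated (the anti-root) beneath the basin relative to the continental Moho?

By Archimedes' principle applied to the lithosphere: replacing crust with seawater at the top is compensated by replacing crust with mantle at the base: d (ρ_c − ρ_w) = a (ρ_m − ρ_c).
a = d (ρ_c − ρ_w)/(ρ_m − ρ_c) = 3.88 km × 1.737/0.593 = 11.4 km.

11.4 km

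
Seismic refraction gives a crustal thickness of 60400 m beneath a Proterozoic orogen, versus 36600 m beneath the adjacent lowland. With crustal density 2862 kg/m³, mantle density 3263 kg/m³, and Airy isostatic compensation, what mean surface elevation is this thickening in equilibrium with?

2920 m

Excess crust Δ = 60400 m − 36600 m = 23800 m, split between elevation h and root r with h + r = Δ.
Airy balance ρ_c h = (ρ_m − ρ_c) r gives r = h ρ_c/(ρ_m − ρ_c), so h (1 + ρ_c/(ρ_m − ρ_c)) = Δ, i.e. h = Δ (ρ_m − ρ_c)/ρ_m.
h = 23800 m × 401/3263 = 2920 m.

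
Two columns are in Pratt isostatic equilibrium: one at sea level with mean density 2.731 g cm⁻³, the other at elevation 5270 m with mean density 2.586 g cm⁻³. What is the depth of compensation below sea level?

ρ_ref D = ρ (D + h) → D (ρ_ref − ρ) = ρ h.
D = ρ h/(ρ_ref − ρ) = 2.586 × 5270 m/(2.731 − 2.586) = 94000 m.

94000 m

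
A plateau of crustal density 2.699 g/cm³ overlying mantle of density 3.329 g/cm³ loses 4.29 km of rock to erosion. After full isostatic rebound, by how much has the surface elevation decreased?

Rebound u = e ρ_c/ρ_m = 4.29 km × 2.699/3.329 = 3.478 km.
Net surface drop = e − u = 4.29 km − 3.478 km = e (ρ_m − ρ_c)/ρ_m = 0.812 km.

0.812 km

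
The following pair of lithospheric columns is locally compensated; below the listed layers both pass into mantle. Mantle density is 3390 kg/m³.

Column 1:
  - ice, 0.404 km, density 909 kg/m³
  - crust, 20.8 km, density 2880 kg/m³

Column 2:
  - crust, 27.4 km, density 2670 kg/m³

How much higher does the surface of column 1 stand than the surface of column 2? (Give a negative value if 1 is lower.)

For any compensation level in the mantle, the mantle terms cancel and isostasy reduces to e = (Σt_1 − Σt_2) − (Σ(ρt)_1 − Σ(ρt)_2) / ρ_m.
Σt_1 = 21.204 km; Σt_2 = 27.4 km; Σ(ρt)_1 = 60271.236; Σ(ρt)_2 = 73158 (in km·kg/m³).
e = (21.204 − 27.4) − (60271.236 − 73158) / 3390 = −2.39 km.

−2.39 km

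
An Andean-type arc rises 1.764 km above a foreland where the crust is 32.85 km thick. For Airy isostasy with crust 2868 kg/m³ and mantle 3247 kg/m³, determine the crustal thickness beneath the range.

Root depth r = h ρ_c / (ρ_m − ρ_c) = 1.764 km × 2868 / 379 = 13.35 km.
Total thickness = T + h + r = 32.85 km + 1.764 km + 13.35 km = 48 km.

48 km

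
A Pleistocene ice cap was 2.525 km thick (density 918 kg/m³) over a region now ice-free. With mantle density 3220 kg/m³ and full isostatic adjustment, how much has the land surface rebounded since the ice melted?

Removing the load lets mantle flow back in; uplift u satisfies ρ_ice t = ρ_m u.
u = t ρ_ice/ρ_m = 2.525 km × 918/3220 = 0.72 km.

0.72 km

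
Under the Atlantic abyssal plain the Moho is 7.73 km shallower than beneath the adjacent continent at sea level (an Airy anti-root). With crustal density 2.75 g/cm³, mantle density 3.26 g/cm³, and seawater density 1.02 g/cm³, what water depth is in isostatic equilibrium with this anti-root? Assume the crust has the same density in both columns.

2.28 km

Replacing a thickness d of crust by seawater at the top must be balanced by replacing crust with mantle at the base: d (ρ_c − ρ_w) = a (ρ_m − ρ_c).
d = a (ρ_m − ρ_c)/(ρ_c − ρ_w) = 7.73 km × 0.51/1.73 = 2.28 km.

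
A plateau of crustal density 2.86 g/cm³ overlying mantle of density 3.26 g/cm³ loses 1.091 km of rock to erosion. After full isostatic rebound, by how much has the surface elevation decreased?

Rebound u = e ρ_c/ρ_m = 1.091 km × 2.86/3.26 = 0.9571 km.
Net surface drop = e − u = 1.091 km − 0.9571 km = e (ρ_m − ρ_c)/ρ_m = 0.134 km.

0.134 km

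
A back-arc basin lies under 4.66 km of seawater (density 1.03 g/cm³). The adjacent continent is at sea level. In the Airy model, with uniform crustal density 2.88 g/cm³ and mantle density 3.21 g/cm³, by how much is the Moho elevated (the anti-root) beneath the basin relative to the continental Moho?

For local isostatic compensation: replacing crust with seawater at the top is compensated by replacing crust with mantle at the base: d (ρ_c − ρ_w) = a (ρ_m − ρ_c).
a = d (ρ_c − ρ_w)/(ρ_m − ρ_c) = 4.66 km × 1.85/0.33 = 26.1 km.

26.1 km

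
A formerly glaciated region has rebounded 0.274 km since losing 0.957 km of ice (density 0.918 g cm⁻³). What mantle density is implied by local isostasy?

ρ_m = ρ_ice t / u = 0.918 × 0.957 km/0.274 km = 3.21 g cm⁻³.

3.21 g cm⁻³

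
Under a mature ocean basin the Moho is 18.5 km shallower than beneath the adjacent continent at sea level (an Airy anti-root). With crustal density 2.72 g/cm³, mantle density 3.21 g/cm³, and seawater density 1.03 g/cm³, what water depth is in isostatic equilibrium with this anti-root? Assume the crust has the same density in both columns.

Replacing a thickness d of crust by seawater at the top must be balanced by replacing crust with mantle at the base: d (ρ_c − ρ_w) = a (ρ_m − ρ_c).
d = a (ρ_m − ρ_c)/(ρ_c − ρ_w) = 18.5 km × 0.49/1.69 = 5.36 km.

5.36 km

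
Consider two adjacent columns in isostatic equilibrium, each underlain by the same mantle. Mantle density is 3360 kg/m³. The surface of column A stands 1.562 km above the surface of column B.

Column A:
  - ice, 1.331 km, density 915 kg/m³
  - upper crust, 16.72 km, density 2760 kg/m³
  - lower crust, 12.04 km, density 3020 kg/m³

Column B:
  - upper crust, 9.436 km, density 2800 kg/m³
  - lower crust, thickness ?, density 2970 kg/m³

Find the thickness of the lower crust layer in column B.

Take the compensation level at the base of the deeper column (depth z_c below the surface of column A) and equate Σ ρ_i t_i down to z_c; mantle fills any gap and the z_c terms cancel.
Column A: 1.331×915 + 16.72×2760 + 12.04×3020 + (z_c − 30.091)×3360
Column B: 1.562×0 + 9.436×2800 + x×2970 + (z_c − 1.562 − 9.436 − x)×3360
The z_c×3360 term appears on both sides and cancels. Collect the known terms of each column as K = Σ(ρt)_known − 3360 × (depth of known layers): K_A = 83725.865 − 3360×30.091 = −17379.895; K_B = 26420.8 − 3360×(1.562 + 9.436) = −10532.48.
Balance: K_A = K_B − x×(3360 − 2970), so x = (K_B − K_A)/(3360 − 2970) = 6847.41/390 = 17.6 km.

17.6 km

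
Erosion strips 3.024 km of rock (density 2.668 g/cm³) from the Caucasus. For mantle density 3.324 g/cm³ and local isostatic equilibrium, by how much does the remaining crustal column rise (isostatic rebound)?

Unloading: uplift u = e ρ_c/ρ_m = 3.024 km × 2.668/3.324 = 2.43 km.

2.43 km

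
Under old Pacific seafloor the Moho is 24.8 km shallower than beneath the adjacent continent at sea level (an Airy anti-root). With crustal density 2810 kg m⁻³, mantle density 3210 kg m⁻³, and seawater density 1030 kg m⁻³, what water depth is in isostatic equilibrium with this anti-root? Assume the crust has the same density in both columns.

Replacing a thickness d of crust by seawater at the top must be balanced by replacing crust with mantle at the base: d (ρ_c − ρ_w) = a (ρ_m − ρ_c).
d = a (ρ_m − ρ_c)/(ρ_c − ρ_w) = 24.8 km × 400/1780 = 5.57 km.

5.57 km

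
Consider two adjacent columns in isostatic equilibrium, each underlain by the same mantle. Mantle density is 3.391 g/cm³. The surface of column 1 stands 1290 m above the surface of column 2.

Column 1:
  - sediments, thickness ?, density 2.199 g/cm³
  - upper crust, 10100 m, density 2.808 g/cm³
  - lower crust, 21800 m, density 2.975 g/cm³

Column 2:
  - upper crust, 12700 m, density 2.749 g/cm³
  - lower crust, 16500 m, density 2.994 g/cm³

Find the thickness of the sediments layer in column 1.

Take the compensation level at the base of the deeper column (depth z_c below the surface of column 1) and equate Σ ρ_i t_i down to z_c; mantle fills any gap and the z_c terms cancel.
Column 1: x×2.199 + 10100×2.808 + 21800×2.975 + (z_c − 31900 − x)×3.391
Column 2: 1290×0 + 12700×2.749 + 16500×2.994 + (z_c − 1290 − 29200)×3.391
The z_c×3.391 term appears on both sides and cancels. Collect the known terms of each column as K = Σ(ρt)_known − 3.391 × (depth of known layers): K_1 = 93215.8 − 3.391×31900 = −14957.1; K_2 = 84313.3 − 3.391×(1290 + 29200) = −19078.29.
Balance: K_1 − x×(3.391 − 2.199) = K_2, so x = (K_1 − K_2)/(3.391 − 2.199) = 4121.19/1.192 = 3460 m.

3460 m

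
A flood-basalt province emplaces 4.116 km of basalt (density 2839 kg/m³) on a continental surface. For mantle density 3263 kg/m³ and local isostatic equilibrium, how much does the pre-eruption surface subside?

3.58 km

Subaerial loading: s = t ρ_load / ρ_m.
s = 4.116 km × 2839/3263 = 3.58 km.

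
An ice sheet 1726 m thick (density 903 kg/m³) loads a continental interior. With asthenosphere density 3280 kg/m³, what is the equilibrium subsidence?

In Airy isostatic equilibrium: the ice load ρ_ice t is balanced by mantle displaced below, ρ_m s.
s = t ρ_ice / ρ_m = 1726 m × 903/3280 = 475 m.

475 m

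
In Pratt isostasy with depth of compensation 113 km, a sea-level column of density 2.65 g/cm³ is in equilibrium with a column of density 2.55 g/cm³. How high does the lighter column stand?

ρ_ref D = ρ (D + h) → h = D (ρ_ref − ρ)/ρ.
h = 113 km × (2.65 − 2.55)/2.55 = 4.43 km.

4.43 km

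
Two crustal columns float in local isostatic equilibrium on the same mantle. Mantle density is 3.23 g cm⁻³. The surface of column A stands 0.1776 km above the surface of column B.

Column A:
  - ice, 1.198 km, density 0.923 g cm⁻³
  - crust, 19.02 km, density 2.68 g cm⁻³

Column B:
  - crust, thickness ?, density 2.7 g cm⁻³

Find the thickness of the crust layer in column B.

23.9 km

Take the compensation level at the base of the deeper column (depth z_c below the surface of column A) and equate Σ ρ_i t_i down to z_c; mantle fills any gap and the z_c terms cancel.
Column A: 1.198×0.923 + 19.02×2.68 + (z_c − 20.218)×3.23
Column B: 0.1776×0 + x×2.7 + (z_c − 0.1776 − 0 − x)×3.23
The z_c×3.23 term appears on both sides and cancels. Collect the known terms of each column as K = Σ(ρt)_known − 3.23 × (depth of known layers): K_A = 52.079354 − 3.23×20.218 = −13.224786; K_B = 0 − 3.23×(0.1776 + 0) = −0.573648.
Balance: K_A = K_B − x×(3.23 − 2.7), so x = (K_B − K_A)/(3.23 − 2.7) = 12.6511/0.53 = 23.9 km.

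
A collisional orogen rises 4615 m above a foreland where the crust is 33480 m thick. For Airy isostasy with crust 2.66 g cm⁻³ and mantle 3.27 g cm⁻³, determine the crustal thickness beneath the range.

58200 m

Root depth r = h ρ_c / (ρ_m − ρ_c) = 4615 m × 2.66 / 0.61 = 20120 m.
Total thickness = T + h + r = 33480 m + 4615 m + 20120 m = 58200 m.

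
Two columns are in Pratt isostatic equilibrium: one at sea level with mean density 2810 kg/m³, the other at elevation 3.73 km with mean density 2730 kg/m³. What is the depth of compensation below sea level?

ρ_ref D = ρ (D + h) → D (ρ_ref − ρ) = ρ h.
D = ρ h/(ρ_ref − ρ) = 2730 × 3.73 km/(2810 − 2730) = 127 km.

127 km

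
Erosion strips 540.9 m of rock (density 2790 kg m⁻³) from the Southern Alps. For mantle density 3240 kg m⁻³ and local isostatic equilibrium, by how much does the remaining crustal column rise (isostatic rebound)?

466 m

Unloading: uplift u = e ρ_c/ρ_m = 540.9 m × 2790/3240 = 466 m.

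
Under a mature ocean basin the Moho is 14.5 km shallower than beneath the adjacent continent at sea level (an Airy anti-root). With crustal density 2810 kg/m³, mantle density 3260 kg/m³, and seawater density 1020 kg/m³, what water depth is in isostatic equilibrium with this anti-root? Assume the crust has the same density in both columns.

3.65 km

Replacing a thickness d of crust by seawater at the top must be balanced by replacing crust with mantle at the base: d (ρ_c − ρ_w) = a (ρ_m − ρ_c).
d = a (ρ_m − ρ_c)/(ρ_c − ρ_w) = 14.5 km × 450/1790 = 3.65 km.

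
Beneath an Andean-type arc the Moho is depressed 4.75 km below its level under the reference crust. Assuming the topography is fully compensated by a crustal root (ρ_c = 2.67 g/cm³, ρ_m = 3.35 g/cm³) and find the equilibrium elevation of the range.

Isostatic balance requires: ρ_c h = (ρ_m − ρ_c) r.
h = r (ρ_m − ρ_c) / ρ_c = 4.75 km × (3.35 − 2.67) / 2.67 = 1.21 km.

1.21 km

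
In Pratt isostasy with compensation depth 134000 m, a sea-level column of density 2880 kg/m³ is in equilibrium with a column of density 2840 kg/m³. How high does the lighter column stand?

1890 m

ρ_ref D = ρ (D + h) → h = D (ρ_ref − ρ)/ρ.
h = 134000 m × (2880 − 2840)/2840 = 1890 m.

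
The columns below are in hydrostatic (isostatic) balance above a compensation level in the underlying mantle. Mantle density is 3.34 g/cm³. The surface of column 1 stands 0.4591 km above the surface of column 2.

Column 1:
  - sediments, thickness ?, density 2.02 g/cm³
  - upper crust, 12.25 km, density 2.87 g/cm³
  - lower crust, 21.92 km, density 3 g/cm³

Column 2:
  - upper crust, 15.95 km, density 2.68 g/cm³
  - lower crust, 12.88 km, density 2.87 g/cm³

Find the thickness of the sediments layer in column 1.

3.71 km

Take the compensation level at the base of the deeper column (depth z_c below the surface of column 1) and equate Σ ρ_i t_i down to z_c; mantle fills any gap and the z_c terms cancel.
Column 1: x×2.02 + 12.25×2.87 + 21.92×3 + (z_c − 34.17 − x)×3.34
Column 2: 0.4591×0 + 15.95×2.68 + 12.88×2.87 + (z_c − 0.4591 − 28.83)×3.34
The z_c×3.34 term appears on both sides and cancels. Collect the known terms of each column as K = Σ(ρt)_known − 3.34 × (depth of known layers): K_1 = 100.9175 − 3.34×34.17 = −13.2103; K_2 = 79.7116 − 3.34×(0.4591 + 28.83) = −18.113994.
Balance: K_1 − x×(3.34 − 2.02) = K_2, so x = (K_1 − K_2)/(3.34 − 2.02) = 4.90369/1.32 = 3.71 km.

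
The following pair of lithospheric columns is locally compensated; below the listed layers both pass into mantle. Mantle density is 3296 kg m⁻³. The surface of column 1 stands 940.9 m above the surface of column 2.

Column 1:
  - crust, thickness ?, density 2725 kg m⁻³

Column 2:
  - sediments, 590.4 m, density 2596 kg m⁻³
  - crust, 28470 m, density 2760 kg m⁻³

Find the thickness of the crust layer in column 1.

Take the compensation level at the base of the deeper column (depth z_c below the surface of column 1) and equate Σ ρ_i t_i down to z_c; mantle fills any gap and the z_c terms cancel.
Column 1: x×2725 + (z_c − 0 − x)×3296
Column 2: 940.9×0 + 590.4×2596 + 28470×2760 + (z_c − 940.9 − 29060.4)×3296
The z_c×3296 term appears on both sides and cancels. Collect the known terms of each column as K = Σ(ρt)_known − 3296 × (depth of known layers): K_1 = 0 − 3296×0 = 0; K_2 = 80109878.4 − 3296×(940.9 + 29060.4) = −18774406.4.
Balance: K_1 − x×(3296 − 2725) = K_2, so x = (K_1 − K_2)/(3296 − 2725) = 18774400/571 = 32900 m.

32900 m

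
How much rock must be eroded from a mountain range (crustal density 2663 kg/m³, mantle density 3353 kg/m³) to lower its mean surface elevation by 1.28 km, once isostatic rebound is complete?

Net drop Δ = e − u = e − e ρ_c/ρ_m = e (ρ_m − ρ_c)/ρ_m.
e = Δ ρ_m/(ρ_m − ρ_c) = 1.28 km × 3353/690 = 6.22 km.

6.22 km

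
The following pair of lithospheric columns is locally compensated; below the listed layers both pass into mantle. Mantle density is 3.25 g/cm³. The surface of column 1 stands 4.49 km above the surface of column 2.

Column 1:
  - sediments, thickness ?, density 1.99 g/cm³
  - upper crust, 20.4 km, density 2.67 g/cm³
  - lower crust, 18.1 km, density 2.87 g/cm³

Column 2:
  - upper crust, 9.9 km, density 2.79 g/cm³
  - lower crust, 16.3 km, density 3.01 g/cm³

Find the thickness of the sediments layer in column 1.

3.45 km

Take the compensation level at the base of the deeper column (depth z_c below the surface of column 1) and equate Σ ρ_i t_i down to z_c; mantle fills any gap and the z_c terms cancel.
Column 1: x×1.99 + 20.4×2.67 + 18.1×2.87 + (z_c − 38.5 − x)×3.25
Column 2: 4.49×0 + 9.9×2.79 + 16.3×3.01 + (z_c − 4.49 − 26.2)×3.25
The z_c×3.25 term appears on both sides and cancels. Collect the known terms of each column as K = Σ(ρt)_known − 3.25 × (depth of known layers): K_1 = 106.415 − 3.25×38.5 = −18.71; K_2 = 76.684 − 3.25×(4.49 + 26.2) = −23.0585.
Balance: K_1 − x×(3.25 − 1.99) = K_2, so x = (K_1 − K_2)/(3.25 − 1.99) = 4.3485/1.26 = 3.45 km.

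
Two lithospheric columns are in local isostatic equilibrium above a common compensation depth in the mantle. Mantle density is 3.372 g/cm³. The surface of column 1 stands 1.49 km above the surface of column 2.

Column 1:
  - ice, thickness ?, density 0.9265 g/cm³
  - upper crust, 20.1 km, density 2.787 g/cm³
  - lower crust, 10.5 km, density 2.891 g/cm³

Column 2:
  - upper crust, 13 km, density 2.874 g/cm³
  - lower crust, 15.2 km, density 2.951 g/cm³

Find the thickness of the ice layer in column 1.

Take the compensation level at the base of the deeper column (depth z_c below the surface of column 1) and equate Σ ρ_i t_i down to z_c; mantle fills any gap and the z_c terms cancel.
Column 1: x×0.9265 + 20.1×2.787 + 10.5×2.891 + (z_c − 30.6 − x)×3.372
Column 2: 1.49×0 + 13×2.874 + 15.2×2.951 + (z_c − 1.49 − 28.2)×3.372
The z_c×3.372 term appears on both sides and cancels. Collect the known terms of each column as K = Σ(ρt)_known − 3.372 × (depth of known layers): K_1 = 86.3742 − 3.372×30.6 = −16.809; K_2 = 82.2172 − 3.372×(1.49 + 28.2) = −17.89748.
Balance: K_1 − x×(3.372 − 0.9265) = K_2, so x = (K_1 − K_2)/(3.372 − 0.9265) = 1.08848/2.4455 = 0.445 km.

0.445 km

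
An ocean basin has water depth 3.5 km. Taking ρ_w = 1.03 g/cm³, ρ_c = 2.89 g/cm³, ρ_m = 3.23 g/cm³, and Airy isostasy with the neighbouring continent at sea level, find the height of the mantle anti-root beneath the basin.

Equating mass per unit area of the two columns: replacing crust with seawater at the top is compensated by replacing crust with mantle at the base: d (ρ_c − ρ_w) = a (ρ_m − ρ_c).
a = d (ρ_c − ρ_w)/(ρ_m − ρ_c) = 3.5 km × 1.86/0.34 = 19.1 km.

19.1 km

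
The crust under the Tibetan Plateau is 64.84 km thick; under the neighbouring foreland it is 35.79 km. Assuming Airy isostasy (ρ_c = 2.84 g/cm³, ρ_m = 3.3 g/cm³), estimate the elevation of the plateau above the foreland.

Excess crust Δ = 64.84 km − 35.79 km = 29.05 km, split between elevation h and root r with h + r = Δ.
Airy balance ρ_c h = (ρ_m − ρ_c) r gives r = h ρ_c/(ρ_m − ρ_c), so h (1 + ρ_c/(ρ_m − ρ_c)) = Δ, i.e. h = Δ (ρ_m − ρ_c)/ρ_m.
h = 29.05 km × 0.46/3.3 = 4.05 km.

4.05 km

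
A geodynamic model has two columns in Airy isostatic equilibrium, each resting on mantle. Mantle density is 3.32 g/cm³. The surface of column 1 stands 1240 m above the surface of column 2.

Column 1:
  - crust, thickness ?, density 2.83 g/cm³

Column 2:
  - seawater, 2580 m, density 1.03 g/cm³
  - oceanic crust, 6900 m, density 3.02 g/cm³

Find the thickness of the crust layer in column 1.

Take the compensation level at the base of the deeper column (depth z_c below the surface of column 1) and equate Σ ρ_i t_i down to z_c; mantle fills any gap and the z_c terms cancel.
Column 1: x×2.83 + (z_c − 0 − x)×3.32
Column 2: 1240×0 + 2580×1.03 + 6900×3.02 + (z_c − 1240 − 9480)×3.32
The z_c×3.32 term appears on both sides and cancels. Collect the known terms of each column as K = Σ(ρt)_known − 3.32 × (depth of known layers): K_1 = 0 − 3.32×0 = 0; K_2 = 23495.4 − 3.32×(1240 + 9480) = −12095.
Balance: K_1 − x×(3.32 − 2.83) = K_2, so x = (K_1 − K_2)/(3.32 − 2.83) = 12095/0.49 = 24700 m.

24700 m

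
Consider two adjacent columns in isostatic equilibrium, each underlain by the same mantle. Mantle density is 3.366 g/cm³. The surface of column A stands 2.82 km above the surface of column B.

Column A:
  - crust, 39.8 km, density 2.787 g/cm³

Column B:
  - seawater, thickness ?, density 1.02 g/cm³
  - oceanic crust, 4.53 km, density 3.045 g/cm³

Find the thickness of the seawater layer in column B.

Take the compensation level at the base of the deeper column (depth z_c below the surface of column A) and equate Σ ρ_i t_i down to z_c; mantle fills any gap and the z_c terms cancel.
Column A: 39.8×2.787 + (z_c − 39.8)×3.366
Column B: 2.82×0 + x×1.02 + 4.53×3.045 + (z_c − 2.82 − 4.53 − x)×3.366
The z_c×3.366 term appears on both sides and cancels. Collect the known terms of each column as K = Σ(ρt)_known − 3.366 × (depth of known layers): K_A = 110.9226 − 3.366×39.8 = −23.0442; K_B = 13.79385 − 3.366×(2.82 + 4.53) = −10.94625.
Balance: K_A = K_B − x×(3.366 − 1.02), so x = (K_B − K_A)/(3.366 − 1.02) = 12.0979/2.346 = 5.16 km.

5.16 km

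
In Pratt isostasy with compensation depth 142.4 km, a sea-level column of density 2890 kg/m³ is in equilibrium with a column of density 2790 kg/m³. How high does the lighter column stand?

5.1 km

ρ_ref D = ρ (D + h) → h = D (ρ_ref − ρ)/ρ.
h = 142.4 km × (2890 − 2790)/2790 = 5.1 km.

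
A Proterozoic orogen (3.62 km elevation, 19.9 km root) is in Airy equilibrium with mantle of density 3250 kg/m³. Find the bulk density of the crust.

2750 kg/m³

ρ_c h = (ρ_m − ρ_c) r → ρ_c (h + r) = ρ_m r → ρ_c = ρ_m r / (h + r).
ρ_c = 3250 × 19.9 km / (3.62 km + 19.9 km) = 2750 kg/m³.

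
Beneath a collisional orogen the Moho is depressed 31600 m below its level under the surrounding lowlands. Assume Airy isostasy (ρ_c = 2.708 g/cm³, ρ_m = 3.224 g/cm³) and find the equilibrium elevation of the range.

Balancing pressure at the compensation depth: ρ_c h = (ρ_m − ρ_c) r.
h = r (ρ_m − ρ_c) / ρ_c = 31600 m × (3.224 − 2.708) / 2.708 = 6020 m.

6020 m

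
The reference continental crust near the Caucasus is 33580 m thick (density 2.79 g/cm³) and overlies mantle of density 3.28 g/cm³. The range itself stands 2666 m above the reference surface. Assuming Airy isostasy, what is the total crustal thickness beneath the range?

Root depth r = h ρ_c / (ρ_m − ρ_c) = 2666 m × 2.79 / 0.49 = 15180 m.
Total thickness = T + h + r = 33580 m + 2666 m + 15180 m = 51400 m.

51400 m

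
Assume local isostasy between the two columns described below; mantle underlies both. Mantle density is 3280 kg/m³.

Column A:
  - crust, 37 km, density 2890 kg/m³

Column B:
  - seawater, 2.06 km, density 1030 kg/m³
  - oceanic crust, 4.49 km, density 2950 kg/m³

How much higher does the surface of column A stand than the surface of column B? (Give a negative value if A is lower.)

2.53 km

For any compensation level in the mantle, the mantle terms cancel and isostasy reduces to e = (Σt_A − Σt_B) − (Σ(ρt)_A − Σ(ρt)_B) / ρ_m.
Σt_A = 37 km; Σt_B = 6.55 km; Σ(ρt)_A = 106930; Σ(ρt)_B = 15367.3 (in km·kg/m³).
e = (37 − 6.55) − (106930 − 15367.3) / 3280 = 2.53 km.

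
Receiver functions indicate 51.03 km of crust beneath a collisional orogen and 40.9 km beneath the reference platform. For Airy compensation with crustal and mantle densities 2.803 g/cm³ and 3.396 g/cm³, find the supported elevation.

Excess crust Δ = 51.03 km − 40.9 km = 10.13 km, split between elevation h and root r with h + r = Δ.
Airy balance ρ_c h = (ρ_m − ρ_c) r gives r = h ρ_c/(ρ_m − ρ_c), so h (1 + ρ_c/(ρ_m − ρ_c)) = Δ, i.e. h = Δ (ρ_m − ρ_c)/ρ_m.
h = 10.13 km × 0.593/3.396 = 1.77 km.

1.77 km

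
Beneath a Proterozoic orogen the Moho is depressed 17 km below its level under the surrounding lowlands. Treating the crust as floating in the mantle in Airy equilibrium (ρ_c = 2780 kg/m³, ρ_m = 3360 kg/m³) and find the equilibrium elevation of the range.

3.55 km

For local isostatic compensation: ρ_c h = (ρ_m − ρ_c) r.
h = r (ρ_m − ρ_c) / ρ_c = 17 km × (3360 − 2780) / 2780 = 3.55 km.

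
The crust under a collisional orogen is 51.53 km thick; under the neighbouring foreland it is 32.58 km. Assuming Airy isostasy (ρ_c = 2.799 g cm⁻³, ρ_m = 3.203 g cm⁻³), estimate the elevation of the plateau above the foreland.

Excess crust Δ = 51.53 km − 32.58 km = 18.95 km, split between elevation h and root r with h + r = Δ.
Airy balance ρ_c h = (ρ_m − ρ_c) r gives r = h ρ_c/(ρ_m − ρ_c), so h (1 + ρ_c/(ρ_m − ρ_c)) = Δ, i.e. h = Δ (ρ_m − ρ_c)/ρ_m.
h = 18.95 km × 0.404/3.203 = 2.39 km.

2.39 km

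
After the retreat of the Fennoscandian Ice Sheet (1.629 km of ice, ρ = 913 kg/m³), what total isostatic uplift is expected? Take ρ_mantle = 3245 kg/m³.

Removing the load lets mantle flow back in; uplift u satisfies ρ_ice t = ρ_m u.
u = t ρ_ice/ρ_m = 1.629 km × 913/3245 = 0.458 km.

0.458 km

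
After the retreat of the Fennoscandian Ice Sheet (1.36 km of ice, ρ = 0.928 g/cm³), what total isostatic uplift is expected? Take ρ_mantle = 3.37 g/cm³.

Removing the load lets mantle flow back in; uplift u satisfies ρ_ice t = ρ_m u.
u = t ρ_ice/ρ_m = 1.36 km × 0.928/3.37 = 0.375 km.

0.375 km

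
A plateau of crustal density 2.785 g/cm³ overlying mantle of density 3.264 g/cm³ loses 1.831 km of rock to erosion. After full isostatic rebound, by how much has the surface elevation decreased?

Rebound u = e ρ_c/ρ_m = 1.831 km × 2.785/3.264 = 1.562 km.
Net surface drop = e − u = 1.831 km − 1.562 km = e (ρ_m − ρ_c)/ρ_m = 0.269 km.

0.269 km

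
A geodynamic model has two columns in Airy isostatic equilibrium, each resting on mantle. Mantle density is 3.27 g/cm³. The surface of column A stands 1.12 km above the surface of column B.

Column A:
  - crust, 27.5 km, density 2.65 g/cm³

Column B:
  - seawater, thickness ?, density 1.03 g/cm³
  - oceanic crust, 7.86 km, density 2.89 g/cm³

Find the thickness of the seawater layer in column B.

4.64 km

Take the compensation level at the base of the deeper column (depth z_c below the surface of column A) and equate Σ ρ_i t_i down to z_c; mantle fills any gap and the z_c terms cancel.
Column A: 27.5×2.65 + (z_c − 27.5)×3.27
Column B: 1.12×0 + x×1.03 + 7.86×2.89 + (z_c − 1.12 − 7.86 − x)×3.27
The z_c×3.27 term appears on both sides and cancels. Collect the known terms of each column as K = Σ(ρt)_known − 3.27 × (depth of known layers): K_A = 72.875 − 3.27×27.5 = −17.05; K_B = 22.7154 − 3.27×(1.12 + 7.86) = −6.6492.
Balance: K_A = K_B − x×(3.27 − 1.03), so x = (K_B − K_A)/(3.27 − 1.03) = 10.4008/2.24 = 4.64 km.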